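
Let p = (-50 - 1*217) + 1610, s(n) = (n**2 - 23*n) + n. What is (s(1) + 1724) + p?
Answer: 3046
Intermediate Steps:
s(n) = n**2 - 22*n
p = 1343 (p = (-50 - 217) + 1610 = -267 + 1610 = 1343)
(s(1) + 1724) + p = (1*(-22 + 1) + 1724) + 1343 = (1*(-21) + 1724) + 1343 = (-21 + 1724) + 1343 = 1703 + 1343 = 3046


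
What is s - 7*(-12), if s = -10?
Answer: 74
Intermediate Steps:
s - 7*(-12) = -10 - 7*(-12) = -10 + 84 = 74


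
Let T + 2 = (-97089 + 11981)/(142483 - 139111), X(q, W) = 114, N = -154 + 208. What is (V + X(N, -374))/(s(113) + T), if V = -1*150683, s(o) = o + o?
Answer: -126929667/167555 ≈ -757.54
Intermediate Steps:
N = 54
s(o) = 2*o
V = -150683
T = -22963/843 (T = -2 + (-97089 + 11981)/(142483 - 139111) = -2 - 85108/3372 = -2 - 85108*1/3372 = -2 - 21277/843 = -22963/843 ≈ -27.240)
(V + X(N, -374))/(s(113) + T) = (-150683 + 114)/(2*113 - 22963/843) = -150569/(226 - 22963/843) = -150569/167555/843 = -150569*843/167555 = -126929667/167555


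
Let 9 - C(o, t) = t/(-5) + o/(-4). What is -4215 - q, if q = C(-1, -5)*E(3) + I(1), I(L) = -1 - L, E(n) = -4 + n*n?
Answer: -17007/4 ≈ -4251.8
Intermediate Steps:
E(n) = -4 + n**2
C(o, t) = 9 + o/4 + t/5 (C(o, t) = 9 - (t/(-5) + o/(-4)) = 9 - (t*(-1/5) + o*(-1/4)) = 9 - (-t/5 - o/4) = 9 - (-o/4 - t/5) = 9 + (o/4 + t/5) = 9 + o/4 + t/5)
q = 147/4 (q = (9 + (1/4)*(-1) + (1/5)*(-5))*(-4 + 3**2) + (-1 - 1*1) = (9 - 1/4 - 1)*(-4 + 9) + (-1 - 1) = (31/4)*5 - 2 = 155/4 - 2 = 147/4 ≈ 36.750)
-4215 - q = -4215 - 1*147/4 = -4215 - 147/4 = -17007/4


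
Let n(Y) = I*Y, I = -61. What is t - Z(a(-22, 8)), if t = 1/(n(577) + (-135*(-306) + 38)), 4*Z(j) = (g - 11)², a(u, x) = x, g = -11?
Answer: -744270/6151 ≈ -121.00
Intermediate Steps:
n(Y) = -61*Y
Z(j) = 121 (Z(j) = (-11 - 11)²/4 = (¼)*(-22)² = (¼)*484 = 121)
t = 1/6151 (t = 1/(-61*577 + (-135*(-306) + 38)) = 1/(-35197 + (41310 + 38)) = 1/(-35197 + 41348) = 1/6151 ≈ 0.00016258)
t - Z(a(-22, 8)) = 1/6151 - 1*121 = 1/6151 - 121 = -744270/6151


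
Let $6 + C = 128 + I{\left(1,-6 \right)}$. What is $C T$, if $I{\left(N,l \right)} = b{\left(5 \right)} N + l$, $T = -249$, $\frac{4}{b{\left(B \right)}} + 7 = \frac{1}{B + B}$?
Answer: $- \frac{661012}{23} \approx -28740.0$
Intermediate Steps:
$b{\left(B \right)} = \frac{4}{-7 + \frac{1}{2 B}}$ ($b{\left(B \right)} = \frac{4}{-7 + \frac{1}{B + B}} = \frac{4}{-7 + \frac{1}{2 B}}$)
$I{\left(N,l \right)} = l - \frac{40 N}{69}$ ($I{\left(N,l \right)} = \left(-8\right) 5 \frac{1}{-1 + 14 \cdot 5} N + l = \left(-8\right) 5 \frac{1}{-1 + 70} N + l = \left(-8\right) 5 \cdot \frac{1}{69} N + l = - \frac{40 N}{69} + l = l - \frac{40 N}{69}$)
$C = \frac{7964}{69}$ ($C = -6 + \left(128 - \frac{454}{69}\right) = -6 + \frac{8378}{69} = \frac{7964}{69} \approx 115.42$)
$C T = \frac{7964}{69} \left(-249\right) = - \frac{661012}{23}$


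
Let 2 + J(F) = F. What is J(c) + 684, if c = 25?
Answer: 707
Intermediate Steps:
J(F) = -2 + F
J(c) + 684 = (-2 + 25) + 684 = 23 + 684 = 707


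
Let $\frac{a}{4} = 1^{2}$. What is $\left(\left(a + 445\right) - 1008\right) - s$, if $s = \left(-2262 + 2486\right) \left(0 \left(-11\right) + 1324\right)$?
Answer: $-297135$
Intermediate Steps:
$a = 4$ ($a = 4 \cdot 1^{2} = 4 \cdot 1 = 4$)
$s = 296576$ ($s = 224 \left(0 + 1324\right) = 224 \cdot 1324 = 296576$)
$\left(\left(a + 445\right) - 1008\right) - s = \left(\left(4 + 445\right) - 1008\right) - 296576 = \left(449 - 1008\right) - 296576 = -559 - 296576 = -297135$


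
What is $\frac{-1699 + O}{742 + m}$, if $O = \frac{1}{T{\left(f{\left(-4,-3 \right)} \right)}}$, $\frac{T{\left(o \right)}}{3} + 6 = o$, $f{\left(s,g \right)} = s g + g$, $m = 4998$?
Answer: $- \frac{1529}{5166} \approx -0.29597$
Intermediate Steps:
$f{\left(s,g \right)} = g + g s$ ($f{\left(s,g \right)} = g s + g = g + g s$)
$T{\left(o \right)} = -18 + 3 o$
$O = \frac{1}{9}$ ($O = \frac{1}{-18 + 3 \left(- 3 \left(1 - 4\right)\right)} = \frac{1}{-18 + 3 \left(\left(-3\right) \left(-3\right)\right)} = \frac{1}{-18 + 3 \cdot 9} = \frac{1}{-18 + 27} = \frac{1}{9} \approx 0.11111$)
$\frac{-1699 + O}{742 + m} = \frac{-1699 + \frac{1}{9}}{742 + 4998} = - \frac{15290}{9 \cdot 5740} = \left(- \frac{15290}{9}\right) \frac{1}{5740} = - \frac{1529}{5166}$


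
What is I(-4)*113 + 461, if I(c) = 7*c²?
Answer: 13117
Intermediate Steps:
I(-4)*113 + 461 = (7*(-4)²)*113 + 461 = (7*16)*113 + 461 = 112*113 + 461 = 12656 + 461 = 13117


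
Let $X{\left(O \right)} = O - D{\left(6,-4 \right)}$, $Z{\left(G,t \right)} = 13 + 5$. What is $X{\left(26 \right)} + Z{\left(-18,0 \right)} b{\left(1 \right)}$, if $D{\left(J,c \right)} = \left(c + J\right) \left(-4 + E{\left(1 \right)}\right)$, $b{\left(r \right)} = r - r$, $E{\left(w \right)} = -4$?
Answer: $42$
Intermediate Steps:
$b{\left(r \right)} = 0$
$Z{\left(G,t \right)} = 18$
$D{\left(J,c \right)} = - 8 J - 8 c$ ($D{\left(J,c \right)} = \left(c + J\right) \left(-4 - 4\right) = \left(J + c\right) \left(-8\right) = - 8 J - 8 c$)
$X{\left(O \right)} = 16 + O$ ($X{\left(O \right)} = O - \left(\left(-8\right) 6 - -32\right) = O - \left(-48 + 32\right) = O - -16 = O + 16 = 16 + O$)
$X{\left(26 \right)} + Z{\left(-18,0 \right)} b{\left(1 \right)} = \left(16 + 26\right) + 18 \cdot 0 = 42 + 0 = 42$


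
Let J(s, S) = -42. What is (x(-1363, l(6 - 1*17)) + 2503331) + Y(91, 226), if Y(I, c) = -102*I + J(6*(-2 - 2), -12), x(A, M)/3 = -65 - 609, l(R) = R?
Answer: 2491985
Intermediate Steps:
x(A, M) = -2022 (x(A, M) = 3*(-65 - 609) = 3*(-674) = -2022)
Y(I, c) = -42 - 102*I (Y(I, c) = -102*I - 42 = -42 - 102*I)
(x(-1363, l(6 - 1*17)) + 2503331) + Y(91, 226) = (-2022 + 2503331) + (-42 - 102*91) = 2501309 + (-42 - 9282) = 2501309 - 9324 = 2491985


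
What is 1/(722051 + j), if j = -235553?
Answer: 1/486498 ≈ 2.0555e-6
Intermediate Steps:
1/(722051 + j) = 1/(722051 - 235553) = 1/486498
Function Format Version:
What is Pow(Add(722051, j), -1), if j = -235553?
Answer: Rational(1, 486498) ≈ 2.0555e-6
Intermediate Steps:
Pow(Add(722051, j), -1) = Pow(Add(722051, -235553), -1) = Pow(486498, -1) = Rational(1, 486498)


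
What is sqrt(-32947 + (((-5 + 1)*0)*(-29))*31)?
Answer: I*sqrt(32947) ≈ 181.51*I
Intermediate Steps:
sqrt(-32947 + (((-5 + 1)*0)*(-29))*31) = sqrt(-32947 + (-4*0*(-29))*31) = sqrt(-32947 + (0*(-29))*31) = sqrt(-32947 + 0*31) = sqrt(-32947 + 0) = sqrt(-32947) = I*sqrt(32947)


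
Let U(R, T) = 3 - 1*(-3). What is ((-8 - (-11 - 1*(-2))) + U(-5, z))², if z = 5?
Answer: 49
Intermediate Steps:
U(R, T) = 6 (U(R, T) = 3 + 3 = 6)
((-8 - (-11 - 1*(-2))) + U(-5, z))² = ((-8 - (-11 - 1*(-2))) + 6)² = ((-8 - (-11 + 2)) + 6)² = ((-8 - 1*(-9)) + 6)² = ((-8 + 9) + 6)² = (1 + 6)² = 7² = 49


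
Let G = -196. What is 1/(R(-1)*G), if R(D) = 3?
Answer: -1/588 ≈ -0.0017007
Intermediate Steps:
1/(R(-1)*G) = 1/(3*(-196)) = 1/(-588) = -1/588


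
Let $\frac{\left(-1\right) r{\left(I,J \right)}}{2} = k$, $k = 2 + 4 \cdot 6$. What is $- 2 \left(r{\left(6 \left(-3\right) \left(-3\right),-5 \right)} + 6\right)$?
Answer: $92$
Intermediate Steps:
$k = 26$ ($k = 2 + 24 = 26$)
$r{\left(I,J \right)} = -52$ ($r{\left(I,J \right)} = \left(-2\right) 26 = -52$)
$- 2 \left(r{\left(6 \left(-3\right) \left(-3\right),-5 \right)} + 6\right) = - 2 \left(-52 + 6\right) = \left(-2\right) \left(-46\right) = 92$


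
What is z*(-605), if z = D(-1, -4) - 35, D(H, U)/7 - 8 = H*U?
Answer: -29645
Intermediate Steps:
D(H, U) = 56 + 7*H*U (D(H, U) = 56 + 7*(H*U) = 56 + 7*H*U)
z = 49 (z = (56 + 7*(-1)*(-4)) - 35 = (56 + 28) - 35 = 84 - 35 = 49)
z*(-605) = 49*(-605) = -29645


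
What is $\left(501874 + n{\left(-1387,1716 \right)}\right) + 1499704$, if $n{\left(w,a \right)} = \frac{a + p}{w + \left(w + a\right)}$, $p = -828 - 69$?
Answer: $\frac{2117668705}{1058} \approx 2.0016 \cdot 10^{6}$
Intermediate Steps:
$p = -897$ ($p = -828 - 69 = -897$)
$n{\left(w,a \right)} = \frac{-897 + a}{a + 2 w}$ ($n{\left(w,a \right)} = \frac{a - 897}{w + \left(w + a\right)} = \frac{-897 + a}{w + \left(a + w\right)} = \frac{-897 + a}{a + 2 w}$)
$\left(501874 + n{\left(-1387,1716 \right)}\right) + 1499704 = \left(501874 + \frac{-897 + 1716}{1716 + 2 \left(-1387\right)}\right) + 1499704 = \left(501874 + \frac{1}{1716 - 2774} \cdot 819\right) + 1499704 = \left(501874 + \frac{1}{-1058} \cdot 819\right) + 1499704 = \left(501874 - \frac{819}{1058}\right) + 1499704 = \frac{530981873}{1058} + 1499704 = \frac{2117668705}{1058}$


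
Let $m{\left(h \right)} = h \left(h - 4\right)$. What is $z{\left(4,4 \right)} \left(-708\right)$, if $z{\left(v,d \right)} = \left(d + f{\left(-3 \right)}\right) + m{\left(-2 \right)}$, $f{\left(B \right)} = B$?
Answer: $-9204$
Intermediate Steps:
$m{\left(h \right)} = h \left(-4 + h\right)$
$z{\left(v,d \right)} = 9 + d$ ($z{\left(v,d \right)} = \left(d - 3\right) - 2 \left(-4 - 2\right) = \left(-3 + d\right) - -12 = \left(-3 + d\right) + 12 = 9 + d$)
$z{\left(4,4 \right)} \left(-708\right) = \left(9 + 4\right) \left(-708\right) = 13 \left(-708\right) = -9204$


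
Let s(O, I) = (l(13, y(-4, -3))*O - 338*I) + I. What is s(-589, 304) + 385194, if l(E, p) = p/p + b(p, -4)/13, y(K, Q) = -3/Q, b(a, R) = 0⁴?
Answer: 282157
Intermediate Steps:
b(a, R) = 0
l(E, p) = 1 (l(E, p) = p/p + 0/13 = 1 + 0*(1/13) = 1 + 0 = 1)
s(O, I) = O - 337*I (s(O, I) = (1*O - 338*I) + I = (O - 338*I) + I = O - 337*I)
s(-589, 304) + 385194 = (-589 - 337*304) + 385194 = (-589 - 102448) + 385194 = -103037 + 385194 = 282157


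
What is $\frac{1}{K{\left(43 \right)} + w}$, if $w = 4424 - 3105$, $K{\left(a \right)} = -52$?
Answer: $\frac{1}{1267} \approx 0.00078927$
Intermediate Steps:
$w = 1319$
$\frac{1}{K{\left(43 \right)} + w} = \frac{1}{-52 + 1319} = \frac{1}{1267}$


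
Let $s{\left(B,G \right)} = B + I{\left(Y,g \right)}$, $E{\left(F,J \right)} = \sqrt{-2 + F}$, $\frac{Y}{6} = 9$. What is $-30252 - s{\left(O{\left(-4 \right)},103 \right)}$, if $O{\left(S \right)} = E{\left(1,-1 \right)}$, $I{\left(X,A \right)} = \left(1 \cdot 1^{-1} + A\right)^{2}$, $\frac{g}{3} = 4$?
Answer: $-30421 - i \approx -30421.0 - 1.0 i$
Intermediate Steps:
$Y = 54$ ($Y = 6 \cdot 9 = 54$)
$g = 12$ ($g = 3 \cdot 4 = 12$)
$I{\left(X,A \right)} = \left(1 + A\right)^{2}$ ($I{\left(X,A \right)} = \left(1 \cdot 1 + A\right)^{2} = \left(1 + A\right)^{2}$)
$O{\left(S \right)} = i$ ($O{\left(S \right)} = \sqrt{-2 + 1} = \sqrt{-1} = i$)
$s{\left(B,G \right)} = 169 + B$ ($s{\left(B,G \right)} = B + \left(1 + 12\right)^{2} = B + 13^{2} = B + 169 = 169 + B$)
$-30252 - s{\left(O{\left(-4 \right)},103 \right)} = -30252 - \left(169 + i\right) = -30421 - i$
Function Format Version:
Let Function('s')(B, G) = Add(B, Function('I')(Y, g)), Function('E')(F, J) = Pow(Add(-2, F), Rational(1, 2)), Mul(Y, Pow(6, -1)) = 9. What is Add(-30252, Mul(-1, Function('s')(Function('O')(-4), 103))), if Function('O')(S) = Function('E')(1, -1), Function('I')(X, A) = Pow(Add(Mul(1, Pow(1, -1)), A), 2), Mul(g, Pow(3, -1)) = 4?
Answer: Add(-30421, Mul(-1, I)) ≈ Add(-30421., Mul(-1.0000, I))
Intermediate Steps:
Y = 54 (Y = Mul(6, 9) = 54)
g = 12 (g = Mul(3, 4) = 12)
Function('I')(X, A) = Pow(Add(1, A), 2) (Function('I')(X, A) = Pow(Add(Mul(1, 1), A), 2) = Pow(Add(1, A), 2))
Function('O')(S) = I (Function('O')(S) = Pow(Add(-2, 1), Rational(1, 2)) = Pow(-1, Rational(1, 2)) = I)
Function('s')(B, G) = Add(169, B) (Function('s')(B, G) = Add(B, Pow(Add(1, 12), 2)) = Add(B, Pow(13, 2)) = Add(B, 169) = Add(169, B))
Add(-30252, Mul(-1, Function('s')(Function('O')(-4), 103))) = Add(-30252, Mul(-1, Add(169, I))) = Add(-30252, Add(-169, Mul(-1, I))) = Add(-30421, Mul(-1, I))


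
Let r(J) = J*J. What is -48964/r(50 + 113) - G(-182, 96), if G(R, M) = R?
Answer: 4786594/26569 ≈ 180.16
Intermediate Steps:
r(J) = J²
-48964/r(50 + 113) - G(-182, 96) = -48964/(50 + 113)² - 1*(-182) = -48964/(163²) + 182 = -48964/26569 + 182 = 4786594/26569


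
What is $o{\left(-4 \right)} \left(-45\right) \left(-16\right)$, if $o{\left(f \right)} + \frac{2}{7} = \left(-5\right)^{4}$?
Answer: $\frac{3148560}{7} \approx 4.4979 \cdot 10^{5}$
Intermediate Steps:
$o{\left(f \right)} = \frac{4373}{7}$ ($o{\left(f \right)} = - \frac{2}{7} + \left(-5\right)^{4} = - \frac{2}{7} + 625 = \frac{4373}{7}$)
$o{\left(-4 \right)} \left(-45\right) \left(-16\right) = \frac{4373}{7} \left(-45\right) \left(-16\right) = \left(- \frac{196785}{7}\right) \left(-16\right) = \frac{3148560}{7}$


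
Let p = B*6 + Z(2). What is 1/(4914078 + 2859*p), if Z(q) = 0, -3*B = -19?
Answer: 1/5022720 ≈ 1.9910e-7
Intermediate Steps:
B = 19/3 (B = -1/3*(-19) = 19/3 ≈ 6.3333)
p = 38 (p = (19/3)*6 + 0 = 38 + 0 = 38)
1/(4914078 + 2859*p) = 1/(4914078 + 2859*38) = 1/(4914078 + 108642) = 1/5022720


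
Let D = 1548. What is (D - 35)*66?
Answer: 99858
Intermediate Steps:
(D - 35)*66 = (1548 - 35)*66 = 1513*66 = 99858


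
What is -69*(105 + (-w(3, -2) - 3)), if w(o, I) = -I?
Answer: -6900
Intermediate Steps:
-69*(105 + (-w(3, -2) - 3)) = -69*(105 + (-(-1)*(-2) - 3)) = -69*(105 + (-1*2 - 3)) = -69*(105 + (-2 - 3)) = -69*(105 - 5) = -69*100 = -6900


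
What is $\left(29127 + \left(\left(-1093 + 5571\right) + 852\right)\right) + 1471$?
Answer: $35928$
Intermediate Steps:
$\left(29127 + \left(\left(-1093 + 5571\right) + 852\right)\right) + 1471 = \left(29127 + \left(4478 + 852\right)\right) + 1471 = \left(29127 + 5330\right) + 1471 = 34457 + 1471 = 35928$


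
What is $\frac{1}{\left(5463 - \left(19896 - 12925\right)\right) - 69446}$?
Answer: $- \frac{1}{70954} \approx -1.4094 \cdot 10^{-5}$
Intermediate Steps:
$\frac{1}{\left(5463 - \left(19896 - 12925\right)\right) - 69446} = \frac{1}{\left(5463 - 6971\right) - 69446} = \frac{1}{-1508 - 69446} = \frac{1}{-70954} = - \frac{1}{70954}$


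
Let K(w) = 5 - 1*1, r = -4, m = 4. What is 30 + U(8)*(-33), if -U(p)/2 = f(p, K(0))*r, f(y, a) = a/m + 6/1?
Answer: -1818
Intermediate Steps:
K(w) = 4 (K(w) = 5 - 1 = 4)
f(y, a) = 6 + a/4 (f(y, a) = a/4 + 6/1 = a*(¼) + 6*1 = a/4 + 6 = 6 + a/4)
U(p) = 56 (U(p) = -2*(6 + (¼)*4)*(-4) = -2*(6 + 1)*(-4) = -14*(-4) = -2*(-28) = 56)
30 + U(8)*(-33) = 30 + 56*(-33) = 30 - 1848 = -1818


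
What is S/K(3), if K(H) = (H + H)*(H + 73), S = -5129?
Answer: -5129/456 ≈ -11.248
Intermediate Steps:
K(H) = 2*H*(73 + H) (K(H) = (2*H)*(73 + H) = 2*H*(73 + H))
S/K(3) = -5129*1/(6*(73 + 3)) = -5129/(2*3*76) = -5129/456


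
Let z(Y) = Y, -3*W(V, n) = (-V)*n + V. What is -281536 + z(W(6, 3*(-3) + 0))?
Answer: -281556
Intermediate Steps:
W(V, n) = -V/3 + V*n/3 (W(V, n) = -((-V)*n + V)/3 = -(-V*n + V)/3 = -(V - V*n)/3 = -V/3 + V*n/3)
-281536 + z(W(6, 3*(-3) + 0)) = -281536 + (1/3)*6*(-1 + (3*(-3) + 0)) = -281536 + (1/3)*6*(-1 + (-9 + 0)) = -281536 + (1/3)*6*(-1 - 9) = -281536 + (1/3)*6*(-10) = -281536 - 20 = -281556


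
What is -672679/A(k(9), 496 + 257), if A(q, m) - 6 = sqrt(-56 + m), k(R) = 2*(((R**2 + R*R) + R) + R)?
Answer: 4036074/661 - 672679*sqrt(697)/661 ≈ -20761.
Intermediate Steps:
k(R) = 4*R + 4*R**2 (k(R) = 2*(((R**2 + R**2) + R) + R) = 2*((2*R**2 + R) + R) = 2*((R + 2*R**2) + R) = 2*(2*R + 2*R**2) = 4*R + 4*R**2)
A(q, m) = 6 + sqrt(-56 + m)
-672679/A(k(9), 496 + 257) = -672679/(6 + sqrt(-56 + (496 + 257))) = -672679/(6 + sqrt(-56 + 753)) = -672679/(6 + sqrt(697))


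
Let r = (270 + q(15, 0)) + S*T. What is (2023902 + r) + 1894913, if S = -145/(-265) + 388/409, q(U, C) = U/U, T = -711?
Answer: 84930973047/21677 ≈ 3.9180e+6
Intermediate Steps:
q(U, C) = 1
S = 32425/21677 (S = -145*(-1/265) + 388*(1/409) = 29/53 + 388/409 = 32425/21677 ≈ 1.4958)
r = -17179708/21677 (r = (270 + 1) + (32425/21677)*(-711) = 271 - 23054175/21677 = -17179708/21677 ≈ -792.53)
(2023902 + r) + 1894913 = (2023902 - 17179708/21677) + 1894913 = 43854943946/21677 + 1894913 = 84930973047/21677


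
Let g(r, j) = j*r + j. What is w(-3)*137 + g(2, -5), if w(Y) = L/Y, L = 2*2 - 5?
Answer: 92/3 ≈ 30.667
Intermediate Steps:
g(r, j) = j + j*r
L = -1 (L = 4 - 5 = -1)
w(Y) = -1/Y
w(-3)*137 + g(2, -5) = -1/(-3)*137 - 5*(1 + 2) = -1*(-⅓)*137 - 5*3 = (⅓)*137 - 15 = 137/3 - 15 = 92/3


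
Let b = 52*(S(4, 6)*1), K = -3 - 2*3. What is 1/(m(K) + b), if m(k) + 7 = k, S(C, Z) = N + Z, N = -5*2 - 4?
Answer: -1/432 ≈ -0.0023148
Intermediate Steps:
N = -14 (N = -10 - 4 = -14)
S(C, Z) = -14 + Z
K = -9 (K = -3 - 6 = -9)
m(k) = -7 + k
b = -416 (b = 52*((-14 + 6)*1) = 52*(-8*1) = 52*(-8) = -416)
1/(m(K) + b) = 1/((-7 - 9) - 416) = 1/(-16 - 416) = 1/(-432) = -1/432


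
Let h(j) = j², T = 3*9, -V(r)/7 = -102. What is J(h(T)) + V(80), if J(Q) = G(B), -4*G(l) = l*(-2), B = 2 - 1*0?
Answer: 715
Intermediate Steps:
V(r) = 714 (V(r) = -7*(-102) = 714)
T = 27
B = 2 (B = 2 + 0 = 2)
G(l) = l/2 (G(l) = -l*(-2)/4 = -(-1)*l/2 = l/2)
J(Q) = 1 (J(Q) = (½)*2 = 1)
J(h(T)) + V(80) = 1 + 714 = 715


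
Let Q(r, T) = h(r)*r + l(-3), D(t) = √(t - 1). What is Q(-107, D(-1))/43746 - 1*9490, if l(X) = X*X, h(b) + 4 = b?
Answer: -69189609/7291 ≈ -9489.7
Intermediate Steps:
h(b) = -4 + b
D(t) = √(-1 + t)
l(X) = X²
Q(r, T) = 9 + r*(-4 + r) (Q(r, T) = (-4 + r)*r + (-3)² = r*(-4 + r) + 9 = 9 + r*(-4 + r))
Q(-107, D(-1))/43746 - 1*9490 = (9 - 107*(-4 - 107))/43746 - 1*9490 = (9 - 107*(-111))*(1/43746) - 9490 = (9 + 11877)*(1/43746) - 9490 = 11886*(1/43746) - 9490 = 1981/7291 - 9490 = -69189609/7291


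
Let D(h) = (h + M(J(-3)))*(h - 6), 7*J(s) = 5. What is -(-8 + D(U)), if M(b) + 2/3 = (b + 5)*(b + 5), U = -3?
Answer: 13175/49 ≈ 268.88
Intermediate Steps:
J(s) = 5/7 (J(s) = (⅐)*5 = 5/7)
M(b) = -⅔ + (5 + b)² (M(b) = -⅔ + (b + 5)*(b + 5) = -⅔ + (5 + b)*(5 + b) = -⅔ + (5 + b)²)
D(h) = (-6 + h)*(4702/147 + h) (D(h) = (h + (-⅔ + (5 + 5/7)²))*(h - 6) = (h + (-⅔ + (40/7)²))*(-6 + h) = (h + (-⅔ + 1600/49))*(-6 + h) = (h + 4702/147)*(-6 + h) = (4702/147 + h)*(-6 + h) = (-6 + h)*(4702/147 + h))
-(-8 + D(U)) = -(-8 + (-9404/49 + (-3)² + (3820/147)*(-3))) = -(-8 + (-9404/49 + 9 - 3820/49)) = -(-8 - 12783/49) = -1*(-13175/49) = 13175/49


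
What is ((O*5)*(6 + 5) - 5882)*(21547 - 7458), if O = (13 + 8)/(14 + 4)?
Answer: -491804723/6 ≈ -8.1967e+7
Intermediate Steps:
O = 7/6 (O = 21/18 = 21*(1/18) = 7/6 ≈ 1.1667)
((O*5)*(6 + 5) - 5882)*(21547 - 7458) = (((7/6)*5)*(6 + 5) - 5882)*(21547 - 7458) = ((35/6)*11 - 5882)*14089 = (385/6 - 5882)*14089 = -34907/6*14089 = -491804723/6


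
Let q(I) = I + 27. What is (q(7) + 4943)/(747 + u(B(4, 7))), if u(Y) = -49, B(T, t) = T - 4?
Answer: 4977/698 ≈ 7.1304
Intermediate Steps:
B(T, t) = -4 + T
q(I) = 27 + I
(q(7) + 4943)/(747 + u(B(4, 7))) = ((27 + 7) + 4943)/(747 - 49) = (34 + 4943)/698 = 4977*(1/698) = 4977/698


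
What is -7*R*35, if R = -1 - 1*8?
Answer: 2205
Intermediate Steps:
R = -9 (R = -1 - 8 = -9)
-7*R*35 = -7*(-9)*35 = 63*35 = 2205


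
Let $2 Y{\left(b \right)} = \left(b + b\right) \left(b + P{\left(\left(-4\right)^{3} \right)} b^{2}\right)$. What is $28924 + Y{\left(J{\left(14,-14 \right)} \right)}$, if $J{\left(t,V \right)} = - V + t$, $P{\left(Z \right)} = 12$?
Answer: $293132$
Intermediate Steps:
$J{\left(t,V \right)} = t - V$
$Y{\left(b \right)} = b \left(b + 12 b^{2}\right)$ ($Y{\left(b \right)} = \frac{\left(b + b\right) \left(b + 12 b^{2}\right)}{2} = \frac{2 b \left(b + 12 b^{2}\right)}{2} = b \left(b + 12 b^{2}\right)$)
$28924 + Y{\left(J{\left(14,-14 \right)} \right)} = 28924 + \left(14 - -14\right)^{2} \left(1 + 12 \left(14 - -14\right)\right) = 28924 + \left(14 + 14\right)^{2} \left(1 + 12 \left(14 + 14\right)\right) = 28924 + 28^{2} \left(1 + 12 \cdot 28\right) = 28924 + 784 \left(1 + 336\right) = 28924 + 784 \cdot 337 = 28924 + 264208 = 293132$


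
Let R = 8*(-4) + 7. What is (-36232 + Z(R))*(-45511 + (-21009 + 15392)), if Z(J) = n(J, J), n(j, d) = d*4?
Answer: 1857582496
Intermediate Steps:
n(j, d) = 4*d
R = -25 (R = -32 + 7 = -25)
Z(J) = 4*J
(-36232 + Z(R))*(-45511 + (-21009 + 15392)) = (-36232 + 4*(-25))*(-45511 + (-21009 + 15392)) = (-36232 - 100)*(-45511 - 5617) = -36332*(-51128) = 1857582496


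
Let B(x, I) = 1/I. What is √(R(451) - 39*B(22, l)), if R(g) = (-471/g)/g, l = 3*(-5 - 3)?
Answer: √5280890/1804 ≈ 1.2738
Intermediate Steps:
l = -24 (l = 3*(-8) = -24)
R(g) = -471/g²
√(R(451) - 39*B(22, l)) = √(-471/451² - 39/(-24)) = √(-471*1/203401 - 39*(-1/24)) = √(-471/203401 + 13/8) = √(2640445/1627208) = √5280890/1804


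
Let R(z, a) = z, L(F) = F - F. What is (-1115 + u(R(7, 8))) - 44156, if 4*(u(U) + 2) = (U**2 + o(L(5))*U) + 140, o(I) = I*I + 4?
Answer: -180875/4 ≈ -45219.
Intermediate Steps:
L(F) = 0
o(I) = 4 + I**2 (o(I) = I**2 + 4 = 4 + I**2)
u(U) = 33 + U + U**2/4 (u(U) = -2 + ((U**2 + (4 + 0**2)*U) + 140)/4 = -2 + ((U**2 + (4 + 0)*U) + 140)/4 = -2 + ((U**2 + 4*U) + 140)/4 = -2 + (140 + U**2 + 4*U)/4 = -2 + (35 + U + U**2/4) = 33 + U + U**2/4)
(-1115 + u(R(7, 8))) - 44156 = (-1115 + (33 + 7 + (1/4)*7**2)) - 44156 = (-1115 + (33 + 7 + (1/4)*49)) - 44156 = (-1115 + (33 + 7 + 49/4)) - 44156 = (-1115 + 209/4) - 44156 = -4251/4 - 44156 = -180875/4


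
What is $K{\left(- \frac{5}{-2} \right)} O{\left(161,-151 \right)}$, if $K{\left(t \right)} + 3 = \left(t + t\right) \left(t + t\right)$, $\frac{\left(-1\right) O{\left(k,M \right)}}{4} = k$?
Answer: $-14168$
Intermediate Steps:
$O{\left(k,M \right)} = - 4 k$
$K{\left(t \right)} = -3 + 4 t^{2}$ ($K{\left(t \right)} = -3 + \left(t + t\right) \left(t + t\right) = -3 + 2 t 2 t = -3 + 4 t^{2}$)
$K{\left(- \frac{5}{-2} \right)} O{\left(161,-151 \right)} = \left(-3 + 4 \left(- \frac{5}{-2}\right)^{2}\right) \left(\left(-4\right) 161\right) = \left(-3 + 4 \left(\left(-5\right) \left(- \frac{1}{2}\right)\right)^{2}\right) \left(-644\right) = \left(-3 + 4 \left(\frac{5}{2}\right)^{2}\right) \left(-644\right) = \left(-3 + 4 \cdot \frac{25}{4}\right) \left(-644\right) = \left(-3 + 25\right) \left(-644\right) = 22 \left(-644\right) = -14168$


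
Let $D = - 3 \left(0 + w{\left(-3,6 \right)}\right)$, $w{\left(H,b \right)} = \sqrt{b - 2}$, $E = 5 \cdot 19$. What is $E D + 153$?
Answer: $-417$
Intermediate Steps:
$E = 95$
$w{\left(H,b \right)} = \sqrt{-2 + b}$
$D = -6$ ($D = - 3 \left(0 + \sqrt{-2 + 6}\right) = - 3 \left(0 + \sqrt{4}\right) = - 3 \left(0 + 2\right) = \left(-3\right) 2 = -6$)
$E D + 153 = 95 \left(-6\right) + 153 = -570 + 153 = -417$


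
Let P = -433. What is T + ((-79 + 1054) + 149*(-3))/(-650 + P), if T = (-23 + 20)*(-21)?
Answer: 22567/361 ≈ 62.512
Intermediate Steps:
T = 63 (T = -3*(-21) = 63)
T + ((-79 + 1054) + 149*(-3))/(-650 + P) = 63 + ((-79 + 1054) + 149*(-3))/(-650 - 433) = 63 + (975 - 447)/(-1083) = 63 + 528*(-1/1083) = 63 - 176/361 = 22567/361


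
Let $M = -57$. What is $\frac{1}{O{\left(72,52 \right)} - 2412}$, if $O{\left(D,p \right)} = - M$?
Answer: $- \frac{1}{2355} \approx -0.00042463$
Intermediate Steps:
$O{\left(D,p \right)} = 57$ ($O{\left(D,p \right)} = \left(-1\right) \left(-57\right) = 57$)
$\frac{1}{O{\left(72,52 \right)} - 2412} = \frac{1}{57 - 2412} = \frac{1}{-2355} = - \frac{1}{2355}$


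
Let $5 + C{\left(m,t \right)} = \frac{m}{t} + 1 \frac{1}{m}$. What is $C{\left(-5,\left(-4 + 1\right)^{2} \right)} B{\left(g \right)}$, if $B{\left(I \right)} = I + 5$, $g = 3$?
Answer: $- \frac{2072}{45} \approx -46.044$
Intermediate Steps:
$B{\left(I \right)} = 5 + I$
$C{\left(m,t \right)} = -5 + \frac{1}{m} + \frac{m}{t}$ ($C{\left(m,t \right)} = -5 + \left(\frac{m}{t} + 1 \frac{1}{m}\right) = -5 + \left(\frac{m}{t} + \frac{1}{m}\right) = -5 + \left(\frac{1}{m} + \frac{m}{t}\right) = -5 + \frac{1}{m} + \frac{m}{t}$)
$C{\left(-5,\left(-4 + 1\right)^{2} \right)} B{\left(g \right)} = \left(-5 + \frac{1}{-5} - \frac{5}{\left(-4 + 1\right)^{2}}\right) \left(5 + 3\right) = \left(-5 - \frac{1}{5} - \frac{5}{\left(-3\right)^{2}}\right) 8 = \left(-5 - \frac{1}{5} - \frac{5}{9}\right) 8 = \left(- \frac{259}{45}\right) 8 = - \frac{2072}{45}$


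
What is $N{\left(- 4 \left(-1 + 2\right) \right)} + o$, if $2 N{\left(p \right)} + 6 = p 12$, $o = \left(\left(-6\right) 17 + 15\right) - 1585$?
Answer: $-1699$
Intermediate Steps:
$o = -1672$ ($o = \left(-102 + 15\right) - 1585 = -87 - 1585 = -1672$)
$N{\left(p \right)} = -3 + 6 p$ ($N{\left(p \right)} = -3 + \frac{p 12}{2} = -3 + \frac{12 p}{2} = -3 + 6 p$)
$N{\left(- 4 \left(-1 + 2\right) \right)} + o = \left(-3 + 6 \left(- 4 \left(-1 + 2\right)\right)\right) - 1672 = \left(-3 + 6 \left(\left(-4\right) 1\right)\right) - 1672 = \left(-3 + 6 \left(-4\right)\right) - 1672 = \left(-3 - 24\right) - 1672 = -27 - 1672 = -1699$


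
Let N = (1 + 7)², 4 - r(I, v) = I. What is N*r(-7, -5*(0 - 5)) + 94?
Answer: 798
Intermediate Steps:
r(I, v) = 4 - I
N = 64 (N = 8² = 64)
N*r(-7, -5*(0 - 5)) + 94 = 64*(4 - 1*(-7)) + 94 = 64*(4 + 7) + 94 = 64*11 + 94 = 704 + 94 = 798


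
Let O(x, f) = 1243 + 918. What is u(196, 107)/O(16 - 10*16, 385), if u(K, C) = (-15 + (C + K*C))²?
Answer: 443692096/2161 ≈ 2.0532e+5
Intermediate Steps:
O(x, f) = 2161
u(K, C) = (-15 + C + C*K)² (u(K, C) = (-15 + (C + C*K))² = (-15 + C + C*K)²)
u(196, 107)/O(16 - 10*16, 385) = (-15 + 107 + 107*196)²/2161 = (-15 + 107 + 20972)²*(1/2161) = 21064²*(1/2161) = 443692096*(1/2161) = 443692096/2161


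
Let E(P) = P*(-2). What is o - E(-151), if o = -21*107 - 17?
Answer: -2566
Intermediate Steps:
E(P) = -2*P
o = -2264 (o = -2247 - 17 = -2264)
o - E(-151) = -2264 - (-2)*(-151) = -2264 - 1*302 = -2264 - 302 = -2566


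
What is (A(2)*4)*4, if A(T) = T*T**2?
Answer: 128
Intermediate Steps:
A(T) = T**3
(A(2)*4)*4 = (2**3*4)*4 = (8*4)*4 = 32*4 = 128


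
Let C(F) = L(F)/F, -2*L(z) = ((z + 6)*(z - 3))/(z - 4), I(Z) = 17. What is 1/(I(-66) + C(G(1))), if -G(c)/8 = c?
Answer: 96/1621 ≈ 0.059223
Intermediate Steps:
G(c) = -8*c
L(z) = -(-3 + z)*(6 + z)/(2*(-4 + z)) (L(z) = -(z + 6)*(z - 3)/(2*(z - 4)) = -(6 + z)*(-3 + z)/(2*(-4 + z)) = -(-3 + z)*(6 + z)/(2*(-4 + z)))
C(F) = (18 - F**2 - 3*F)/(2*F*(-4 + F)) (C(F) = ((18 - F**2 - 3*F)/(2*(-4 + F)))/F = (18 - F**2 - 3*F)/(2*F*(-4 + F)))
1/(I(-66) + C(G(1))) = 1/(17 + (18 - (-8*1)**2 - (-24))/(2*((-8*1))*(-4 - 8*1))) = 1/(17 + (1/2)*(18 - 1*(-8)**2 - 3*(-8))/(-8*(-4 - 8))) = 1/(17 + (1/2)*(-1/8)*(18 - 1*64 + 24)/(-12)) = 1/(17 + (1/2)*(-1/8)*(-1/12)*(18 - 64 + 24)) = 1/(17 + (1/2)*(-1/8)*(-1/12)*(-22)) = 1/(17 - 11/96) = 1/(1621/96) = 96/1621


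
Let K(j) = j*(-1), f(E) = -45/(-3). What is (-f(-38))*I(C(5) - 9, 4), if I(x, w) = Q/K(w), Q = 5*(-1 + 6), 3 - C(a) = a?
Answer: 375/4 ≈ 93.750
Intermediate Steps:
C(a) = 3 - a
f(E) = 15 (f(E) = -45*(-⅓) = 15)
K(j) = -j
Q = 25 (Q = 5*5 = 25)
I(x, w) = -25/w (I(x, w) = 25/((-w)) = 25*(-1/w) = -25/w)
(-f(-38))*I(C(5) - 9, 4) = (-1*15)*(-25/4) = -(-375)/4 = -15*(-25/4) = 375/4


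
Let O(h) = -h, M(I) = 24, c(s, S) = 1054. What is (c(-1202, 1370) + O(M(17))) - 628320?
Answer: -627290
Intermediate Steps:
(c(-1202, 1370) + O(M(17))) - 628320 = (1054 - 1*24) - 628320 = (1054 - 24) - 628320 = 1030 - 628320 = -627290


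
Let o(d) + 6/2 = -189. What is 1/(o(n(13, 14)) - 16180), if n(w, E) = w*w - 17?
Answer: -1/16372 ≈ -6.1080e-5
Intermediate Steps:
n(w, E) = -17 + w**2 (n(w, E) = w**2 - 17 = -17 + w**2)
o(d) = -192 (o(d) = -3 - 189 = -192)
1/(o(n(13, 14)) - 16180) = 1/(-192 - 16180) = 1/(-16372) = -1/16372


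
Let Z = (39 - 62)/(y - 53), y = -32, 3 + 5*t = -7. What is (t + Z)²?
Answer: 21609/7225 ≈ 2.9909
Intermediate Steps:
t = -2 (t = -⅗ + (⅕)*(-7) = -⅗ - 7/5 = -2)
Z = 23/85 (Z = (39 - 62)/(-32 - 53) = -23/(-85) = -23*(-1/85) = 23/85 ≈ 0.27059)
(t + Z)² = (-2 + 23/85)² = (-147/85)² = 21609/7225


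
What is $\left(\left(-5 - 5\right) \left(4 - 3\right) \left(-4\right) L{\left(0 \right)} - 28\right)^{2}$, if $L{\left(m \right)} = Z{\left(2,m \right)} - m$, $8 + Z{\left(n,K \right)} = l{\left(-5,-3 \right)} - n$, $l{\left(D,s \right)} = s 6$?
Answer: $1317904$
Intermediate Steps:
$l{\left(D,s \right)} = 6 s$
$Z{\left(n,K \right)} = -26 - n$ ($Z{\left(n,K \right)} = -8 - \left(18 + n\right) = -26 - n$)
$L{\left(m \right)} = -28 - m$ ($L{\left(m \right)} = \left(-26 - 2\right) - m = -28 - m$)
$\left(\left(-5 - 5\right) \left(4 - 3\right) \left(-4\right) L{\left(0 \right)} - 28\right)^{2} = \left(\left(-5 - 5\right) \left(4 - 3\right) \left(-4\right) \left(-28 - 0\right) - 28\right)^{2} = \left(\left(-10\right) 1 \left(-4\right) \left(-28 + 0\right) - 28\right)^{2} = \left(\left(-10\right) \left(-4\right) \left(-28\right) - 28\right)^{2} = \left(40 \left(-28\right) - 28\right)^{2} = \left(-1120 - 28\right)^{2} = \left(-1148\right)^{2} = 1317904$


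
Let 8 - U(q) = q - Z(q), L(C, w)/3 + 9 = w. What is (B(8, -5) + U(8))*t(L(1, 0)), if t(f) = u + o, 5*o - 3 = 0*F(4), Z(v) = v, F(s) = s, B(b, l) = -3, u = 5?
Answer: 28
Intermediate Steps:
L(C, w) = -27 + 3*w
U(q) = 8 (U(q) = 8 - (q - q) = 8 - 1*0 = 8 + 0 = 8)
o = ⅗ (o = ⅗ + (0*4)/5 = ⅗ + (⅕)*0 = ⅗ + 0 = ⅗ ≈ 0.60000)
t(f) = 28/5 (t(f) = 5 + ⅗ = 28/5)
(B(8, -5) + U(8))*t(L(1, 0)) = (-3 + 8)*(28/5) = 5*(28/5) = 28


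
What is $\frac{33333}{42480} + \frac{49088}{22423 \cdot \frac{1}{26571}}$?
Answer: $\frac{1086434198449}{18677040} \approx 58170.0$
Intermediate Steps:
$\frac{33333}{42480} + \frac{49088}{22423 \cdot \frac{1}{26571}} = 33333 \cdot \frac{1}{42480} + \frac{49088}{22423 \cdot \frac{1}{26571}} = \frac{11111}{14160} + \frac{49088}{\frac{1319}{1563}} = \frac{11111}{14160} + 49088 \cdot \frac{1563}{1319} = \frac{11111}{14160} + \frac{76724544}{1319} = \frac{1086434198449}{18677040}$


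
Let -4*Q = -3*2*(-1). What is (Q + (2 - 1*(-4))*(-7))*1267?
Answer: -110229/2 ≈ -55115.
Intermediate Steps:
Q = -3/2 (Q = -(-3*2)*(-1)/4 = -(-3)*(-1)/2 = -¼*6 = -3/2 ≈ -1.5000)
(Q + (2 - 1*(-4))*(-7))*1267 = (-3/2 + (2 - 1*(-4))*(-7))*1267 = (-3/2 + (2 + 4)*(-7))*1267 = (-3/2 + 6*(-7))*1267 = (-3/2 - 42)*1267 = -87/2*1267 = -110229/2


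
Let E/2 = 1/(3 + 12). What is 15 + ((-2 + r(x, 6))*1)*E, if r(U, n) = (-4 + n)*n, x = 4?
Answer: 49/3 ≈ 16.333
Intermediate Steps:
r(U, n) = n*(-4 + n)
E = 2/15 (E = 2/(3 + 12) = 2/15 ≈ 0.13333)
15 + ((-2 + r(x, 6))*1)*E = 15 + ((-2 + 6*(-4 + 6))*1)*(2/15) = 15 + ((-2 + 6*2)*1)*(2/15) = 15 + ((-2 + 12)*1)*(2/15) = 15 + (10*1)*(2/15) = 15 + 10*(2/15) = 15 + 4/3 = 49/3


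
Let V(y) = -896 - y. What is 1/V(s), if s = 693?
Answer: -1/1589 ≈ -0.00062933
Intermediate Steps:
1/V(s) = 1/(-896 - 1*693) = 1/(-896 - 693) = 1/(-1589) = -1/1589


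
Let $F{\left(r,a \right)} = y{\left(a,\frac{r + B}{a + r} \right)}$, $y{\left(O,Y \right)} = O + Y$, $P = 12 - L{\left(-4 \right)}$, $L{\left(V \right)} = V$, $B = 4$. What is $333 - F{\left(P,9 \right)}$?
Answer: $\frac{1616}{5} \approx 323.2$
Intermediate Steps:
$P = 16$ ($P = 12 - -4 = 12 + 4 = 16$)
$F{\left(r,a \right)} = a + \frac{4 + r}{a + r}$ ($F{\left(r,a \right)} = a + \frac{r + 4}{a + r} = a + \frac{4 + r}{a + r}$)
$333 - F{\left(P,9 \right)} = 333 - \frac{4 + 16 + 9 \left(9 + 16\right)}{9 + 16} = 333 - \frac{4 + 16 + 9 \cdot 25}{25} = 333 - \frac{4 + 16 + 225}{25} = 333 - \frac{1}{25} \cdot 245 = 333 - \frac{49}{5} = \frac{1616}{5}$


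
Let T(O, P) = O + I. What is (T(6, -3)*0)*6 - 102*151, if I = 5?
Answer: -15402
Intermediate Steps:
T(O, P) = 5 + O (T(O, P) = O + 5 = 5 + O)
(T(6, -3)*0)*6 - 102*151 = ((5 + 6)*0)*6 - 102*151 = (11*0)*6 - 15402 = 0*6 - 15402 = 0 - 15402 = -15402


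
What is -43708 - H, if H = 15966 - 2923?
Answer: -56751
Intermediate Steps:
H = 13043
-43708 - H = -43708 - 1*13043 = -43708 - 13043 = -56751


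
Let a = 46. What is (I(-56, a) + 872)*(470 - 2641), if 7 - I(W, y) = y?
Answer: -1808443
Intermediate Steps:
I(W, y) = 7 - y
(I(-56, a) + 872)*(470 - 2641) = ((7 - 1*46) + 872)*(470 - 2641) = ((7 - 46) + 872)*(-2171) = (-39 + 872)*(-2171) = 833*(-2171) = -1808443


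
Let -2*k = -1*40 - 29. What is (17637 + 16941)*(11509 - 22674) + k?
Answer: -772126671/2 ≈ -3.8606e+8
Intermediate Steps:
k = 69/2 (k = -(-1*40 - 29)/2 = -(-40 - 29)/2 = -½*(-69) = 69/2 ≈ 34.500)
(17637 + 16941)*(11509 - 22674) + k = (17637 + 16941)*(11509 - 22674) + 69/2 = 34578*(-11165) + 69/2 = -386063370 + 69/2 = -772126671/2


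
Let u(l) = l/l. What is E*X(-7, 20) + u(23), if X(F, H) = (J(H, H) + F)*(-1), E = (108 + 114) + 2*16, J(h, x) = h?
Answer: -3301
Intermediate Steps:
u(l) = 1
E = 254 (E = 222 + 32 = 254)
X(F, H) = -F - H (X(F, H) = (H + F)*(-1) = (F + H)*(-1) = -F - H)
E*X(-7, 20) + u(23) = 254*(-1*(-7) - 1*20) + 1 = 254*(7 - 20) + 1 = 254*(-13) + 1 = -3302 + 1 = -3301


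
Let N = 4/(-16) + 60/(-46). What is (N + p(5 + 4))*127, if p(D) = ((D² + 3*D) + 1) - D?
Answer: 1150239/92 ≈ 12503.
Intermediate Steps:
N = -143/92 (N = 4*(-1/16) + 60*(-1/46) = -¼ - 30/23 = -143/92 ≈ -1.5543)
p(D) = 1 + D² + 2*D (p(D) = (1 + D² + 3*D) - D = 1 + D² + 2*D)
(N + p(5 + 4))*127 = (-143/92 + (1 + (5 + 4)² + 2*(5 + 4)))*127 = (-143/92 + (1 + 9² + 2*9))*127 = (-143/92 + (1 + 81 + 18))*127 = (-143/92 + 100)*127 = (9057/92)*127 = 1150239/92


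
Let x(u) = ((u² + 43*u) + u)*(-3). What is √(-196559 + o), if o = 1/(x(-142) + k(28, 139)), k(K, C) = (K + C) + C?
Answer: I*√337578163989918/41442 ≈ 443.35*I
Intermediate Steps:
k(K, C) = K + 2*C (k(K, C) = (C + K) + C = K + 2*C)
x(u) = -132*u - 3*u² (x(u) = (u² + 44*u)*(-3) = -132*u - 3*u²)
o = -1/41442 (o = 1/(-3*(-142)*(44 - 142) + (28 + 2*139)) = 1/(-3*(-142)*(-98) + (28 + 278)) = 1/(-41748 + 306) = 1/(-41442) = -1/41442 ≈ -2.4130e-5)
√(-196559 + o) = √(-196559 - 1/41442) = √(-8145798079/41442) = I*√337578163989918/41442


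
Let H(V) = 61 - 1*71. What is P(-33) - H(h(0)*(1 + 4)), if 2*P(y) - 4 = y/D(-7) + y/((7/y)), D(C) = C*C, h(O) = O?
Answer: 4383/49 ≈ 89.449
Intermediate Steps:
D(C) = C²
P(y) = 2 + y²/14 + y/98 (P(y) = 2 + (y/((-7)²) + y/((7/y)))/2 = 2 + (y/49 + y*(y/7))/2 = 2 + (y*(1/49) + y²/7)/2 = 2 + (y/49 + y²/7)/2 = 2 + (y²/7 + y/49)/2 = 2 + (y²/14 + y/98) = 2 + y²/14 + y/98)
H(V) = -10 (H(V) = 61 - 71 = -10)
P(-33) - H(h(0)*(1 + 4)) = (2 + (1/14)*(-33)² + (1/98)*(-33)) - 1*(-10) = (2 + (1/14)*1089 - 33/98) + 10 = (2 + 1089/14 - 33/98) + 10 = 3893/49 + 10 = 4383/49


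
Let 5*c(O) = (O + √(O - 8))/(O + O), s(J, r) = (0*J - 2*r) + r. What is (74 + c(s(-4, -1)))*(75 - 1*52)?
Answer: 17043/10 + 23*I*√7/10 ≈ 1704.3 + 6.0852*I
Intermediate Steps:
s(J, r) = -r (s(J, r) = (0 - 2*r) + r = -2*r + r = -r)
c(O) = (O + √(-8 + O))/(10*O) (c(O) = ((O + √(O - 8))/(O + O))/5 = ((O + √(-8 + O))/((2*O)))/5 = ((O + √(-8 + O))*(1/(2*O)))/5 = ((O + √(-8 + O))/(2*O))/5 = (O + √(-8 + O))/(10*O))
(74 + c(s(-4, -1)))*(75 - 1*52) = (74 + (-1*(-1) + √(-8 - 1*(-1)))/(10*((-1*(-1)))))*(75 - 1*52) = (74 + (⅒)*(1 + √(-8 + 1))/1)*(75 - 52) = (74 + (⅒)*1*(1 + √(-7)))*23 = (74 + (⅒)*1*(1 + I*√7))*23 = (74 + (⅒ + I*√7/10))*23 = (741/10 + I*√7/10)*23 = 17043/10 + 23*I*√7/10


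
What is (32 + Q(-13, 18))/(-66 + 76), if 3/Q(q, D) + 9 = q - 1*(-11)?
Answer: 349/110 ≈ 3.1727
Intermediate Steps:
Q(q, D) = 3/(2 + q) (Q(q, D) = 3/(-9 + (q - 1*(-11))) = 3/(-9 + (q + 11)) = 3/(-9 + (11 + q)) = 3/(2 + q))
(32 + Q(-13, 18))/(-66 + 76) = (32 + 3/(2 - 13))/(-66 + 76) = (32 + 3/(-11))/10 = (32 + 3*(-1/11))*(1/10) = (32 - 3/11)*(1/10) = (349/11)*(1/10) = 349/110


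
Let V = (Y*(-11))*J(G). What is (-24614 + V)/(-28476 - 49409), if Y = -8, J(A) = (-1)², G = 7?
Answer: 24526/77885 ≈ 0.31490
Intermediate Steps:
J(A) = 1
V = 88 (V = -8*(-11)*1 = 88*1 = 88)
(-24614 + V)/(-28476 - 49409) = (-24614 + 88)/(-28476 - 49409) = -24526/(-77885) = -24526*(-1/77885) = 24526/77885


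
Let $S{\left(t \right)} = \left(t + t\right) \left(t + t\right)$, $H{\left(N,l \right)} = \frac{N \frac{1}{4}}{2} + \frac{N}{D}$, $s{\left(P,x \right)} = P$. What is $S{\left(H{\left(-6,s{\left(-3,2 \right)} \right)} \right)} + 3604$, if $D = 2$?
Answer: $\frac{14641}{4} \approx 3660.3$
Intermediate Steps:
$H{\left(N,l \right)} = \frac{5 N}{8}$ ($H{\left(N,l \right)} = \frac{N \frac{1}{4}}{2} + \frac{N}{2} = N \frac{1}{4} \cdot \frac{1}{2} + N \frac{1}{2} = \frac{N}{4} \cdot \frac{1}{2} + \frac{N}{2} = \frac{N}{8} + \frac{N}{2} = \frac{5 N}{8}$)
$S{\left(t \right)} = 4 t^{2}$ ($S{\left(t \right)} = 2 t 2 t = 4 t^{2}$)
$S{\left(H{\left(-6,s{\left(-3,2 \right)} \right)} \right)} + 3604 = 4 \left(\frac{5}{8} \left(-6\right)\right)^{2} + 3604 = 4 \left(- \frac{15}{4}\right)^{2} + 3604 = 4 \cdot \frac{225}{16} + 3604 = \frac{225}{4} + 3604 = \frac{14641}{4}$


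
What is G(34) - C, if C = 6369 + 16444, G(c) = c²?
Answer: -21657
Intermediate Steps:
C = 22813
G(34) - C = 34² - 1*22813 = 1156 - 22813 = -21657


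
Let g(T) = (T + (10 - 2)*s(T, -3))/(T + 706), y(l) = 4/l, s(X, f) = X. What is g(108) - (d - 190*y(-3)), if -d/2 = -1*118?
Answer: -596018/1221 ≈ -488.14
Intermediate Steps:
d = 236 (d = -(-2)*118 = -2*(-118) = 236)
g(T) = 9*T/(706 + T) (g(T) = (T + (10 - 2)*T)/(T + 706) = (T + 8*T)/(706 + T) = (9*T)/(706 + T) = 9*T/(706 + T))
g(108) - (d - 190*y(-3)) = 9*108/(706 + 108) - (236 - 760/(-3)) = 9*108/814 - (236 - 760*(-1)/3) = 9*108*(1/814) - (236 - 190*(-4/3)) = 486/407 - (236 + 760/3) = 486/407 - 1*1468/3 = 486/407 - 1468/3 = -596018/1221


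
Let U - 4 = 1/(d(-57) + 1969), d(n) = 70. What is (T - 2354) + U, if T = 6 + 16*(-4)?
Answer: -4909911/2039 ≈ -2408.0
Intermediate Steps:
U = 8157/2039 (U = 4 + 1/(70 + 1969) = 4 + 1/2039 = 8157/2039 ≈ 4.0005)
T = -58 (T = 6 - 64 = -58)
(T - 2354) + U = (-58 - 2354) + 8157/2039 = -2412 + 8157/2039 = -4909911/2039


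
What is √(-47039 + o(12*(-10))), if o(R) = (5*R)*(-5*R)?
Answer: I*√407039 ≈ 638.0*I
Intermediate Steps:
o(R) = -25*R²
√(-47039 + o(12*(-10))) = √(-47039 - 25*(12*(-10))²) = √(-47039 - 25*(-120)²) = √(-47039 - 25*14400) = √(-47039 - 360000) = √(-407039) = I*√407039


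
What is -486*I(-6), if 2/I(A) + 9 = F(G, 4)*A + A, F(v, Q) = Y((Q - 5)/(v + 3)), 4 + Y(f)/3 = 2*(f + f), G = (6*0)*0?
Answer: -12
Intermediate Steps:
G = 0 (G = 0*0 = 0)
Y(f) = -12 + 12*f (Y(f) = -12 + 3*(2*(f + f)) = -12 + 3*(2*(2*f)) = -12 + 3*(4*f) = -12 + 12*f)
F(v, Q) = -12 + 12*(-5 + Q)/(3 + v) (F(v, Q) = -12 + 12*((Q - 5)/(v + 3)) = -12 + 12*((-5 + Q)/(3 + v)) = -12 + 12*(-5 + Q)/(3 + v))
I(A) = 2/(-9 - 15*A) (I(A) = 2/(-9 + ((12*(-8 + 4 - 1*0)/(3 + 0))*A + A)) = 2/(-9 + ((12*(-8 + 4 + 0)/3)*A + A)) = 2/(-9 + ((12*(⅓)*(-4))*A + A)) = 2/(-9 + (-16*A + A)) = 2/(-9 - 15*A))
-486*I(-6) = -(-972)/(9 + 15*(-6)) = -(-972)/(9 - 90) = -(-972)/(-81) = -(-972)*(-1)/81 = -486*2/81 = -12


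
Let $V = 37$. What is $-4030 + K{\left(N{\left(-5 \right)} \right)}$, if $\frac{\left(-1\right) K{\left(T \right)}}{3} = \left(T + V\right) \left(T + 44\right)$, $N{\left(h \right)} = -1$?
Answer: $-8674$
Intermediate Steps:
$K{\left(T \right)} = - 3 \left(37 + T\right) \left(44 + T\right)$ ($K{\left(T \right)} = - 3 \left(T + 37\right) \left(T + 44\right) = - 3 \left(37 + T\right) \left(44 + T\right)$)
$-4030 + K{\left(N{\left(-5 \right)} \right)} = -4030 - \left(4641 + 3\right) = -4030 - 4644 = -8674$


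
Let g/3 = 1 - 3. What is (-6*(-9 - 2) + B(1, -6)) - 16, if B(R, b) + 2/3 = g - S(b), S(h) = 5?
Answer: 115/3 ≈ 38.333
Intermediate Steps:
g = -6 (g = 3*(1 - 3) = 3*(-2) = -6)
B(R, b) = -35/3 (B(R, b) = -2/3 + (-6 - 1*5) = -2/3 + (-6 - 5) = -2/3 - 11 = -35/3)
(-6*(-9 - 2) + B(1, -6)) - 16 = (-6*(-9 - 2) - 35/3) - 16 = (-6*(-11) - 35/3) - 16 = (66 - 35/3) - 16 = 163/3 - 16 = 115/3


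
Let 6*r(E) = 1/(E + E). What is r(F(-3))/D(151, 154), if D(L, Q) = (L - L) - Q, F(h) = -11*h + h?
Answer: -1/55440 ≈ -1.8038e-5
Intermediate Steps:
F(h) = -10*h
D(L, Q) = -Q (D(L, Q) = 0 - Q = -Q)
r(E) = 1/(12*E) (r(E) = 1/(6*(E + E)) = 1/(6*((2*E))) = (1/(2*E))/6 = 1/(12*E))
r(F(-3))/D(151, 154) = (1/(12*((-10*(-3)))))/((-1*154)) = ((1/12)/30)/(-154) = ((1/12)*(1/30))*(-1/154) = (1/360)*(-1/154) = -1/55440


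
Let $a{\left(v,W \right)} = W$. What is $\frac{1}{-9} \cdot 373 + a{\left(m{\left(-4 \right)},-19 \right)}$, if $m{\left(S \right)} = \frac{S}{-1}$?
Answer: $- \frac{544}{9} \approx -60.444$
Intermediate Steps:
$m{\left(S \right)} = - S$ ($m{\left(S \right)} = S \left(-1\right) = - S$)
$\frac{1}{-9} \cdot 373 + a{\left(m{\left(-4 \right)},-19 \right)} = \frac{1}{-9} \cdot 373 - 19 = \left(- \frac{1}{9}\right) 373 - 19 = - \frac{373}{9} - 19 = - \frac{544}{9}$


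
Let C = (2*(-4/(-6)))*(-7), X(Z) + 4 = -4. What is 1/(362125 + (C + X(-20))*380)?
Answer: 3/1066615 ≈ 2.8126e-6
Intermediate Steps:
X(Z) = -8 (X(Z) = -4 - 4 = -8)
C = -28/3 (C = (2*(-4*(-⅙)))*(-7) = (2*(⅔))*(-7) = (4/3)*(-7) = -28/3 ≈ -9.3333)
1/(362125 + (C + X(-20))*380) = 1/(362125 + (-28/3 - 8)*380) = 1/(362125 - 52/3*380) = 1/(362125 - 19760/3) = 1/(1066615/3) = 3/1066615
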